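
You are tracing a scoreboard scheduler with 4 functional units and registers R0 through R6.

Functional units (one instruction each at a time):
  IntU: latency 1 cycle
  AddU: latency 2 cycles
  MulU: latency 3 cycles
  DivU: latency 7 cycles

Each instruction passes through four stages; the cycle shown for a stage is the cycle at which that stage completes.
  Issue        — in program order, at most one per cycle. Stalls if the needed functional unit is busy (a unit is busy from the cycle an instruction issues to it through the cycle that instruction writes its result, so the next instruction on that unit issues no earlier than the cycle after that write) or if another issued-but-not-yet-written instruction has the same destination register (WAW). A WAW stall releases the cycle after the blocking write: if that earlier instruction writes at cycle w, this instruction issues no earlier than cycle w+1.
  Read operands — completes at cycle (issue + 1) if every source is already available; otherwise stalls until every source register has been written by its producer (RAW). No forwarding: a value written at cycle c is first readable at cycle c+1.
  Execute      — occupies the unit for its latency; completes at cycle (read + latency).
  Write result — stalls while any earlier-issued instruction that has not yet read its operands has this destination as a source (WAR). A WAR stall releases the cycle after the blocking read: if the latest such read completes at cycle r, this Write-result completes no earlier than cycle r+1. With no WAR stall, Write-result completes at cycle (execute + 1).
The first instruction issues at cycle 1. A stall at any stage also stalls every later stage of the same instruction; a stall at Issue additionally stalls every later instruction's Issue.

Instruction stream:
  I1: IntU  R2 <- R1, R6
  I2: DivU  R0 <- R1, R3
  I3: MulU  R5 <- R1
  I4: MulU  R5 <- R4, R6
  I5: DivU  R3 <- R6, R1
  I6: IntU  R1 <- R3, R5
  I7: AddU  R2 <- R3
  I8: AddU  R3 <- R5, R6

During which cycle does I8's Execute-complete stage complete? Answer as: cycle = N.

1) issue 1, read 2, done 3, write 4
2) issue 2, read 3, done 10, write 11
3) issue 3, read 4, done 7, write 8
4) issue 9, read 10, done 13, write 14  <struct: MulU busy until I3 writes@8>
5) issue 12, read 13, done 20, write 21  <struct: DivU busy until I2 writes@11>
6) issue 13, read 22, done 23, write 24  <RAW R3: wait I5 write@21>
7) issue 14, read 22, done 24, write 25  <RAW R3: wait I5 write@21>
8) issue 26, read 27, done 29, write 30  <struct: AddU busy until I7 writes@25>

cycle = 29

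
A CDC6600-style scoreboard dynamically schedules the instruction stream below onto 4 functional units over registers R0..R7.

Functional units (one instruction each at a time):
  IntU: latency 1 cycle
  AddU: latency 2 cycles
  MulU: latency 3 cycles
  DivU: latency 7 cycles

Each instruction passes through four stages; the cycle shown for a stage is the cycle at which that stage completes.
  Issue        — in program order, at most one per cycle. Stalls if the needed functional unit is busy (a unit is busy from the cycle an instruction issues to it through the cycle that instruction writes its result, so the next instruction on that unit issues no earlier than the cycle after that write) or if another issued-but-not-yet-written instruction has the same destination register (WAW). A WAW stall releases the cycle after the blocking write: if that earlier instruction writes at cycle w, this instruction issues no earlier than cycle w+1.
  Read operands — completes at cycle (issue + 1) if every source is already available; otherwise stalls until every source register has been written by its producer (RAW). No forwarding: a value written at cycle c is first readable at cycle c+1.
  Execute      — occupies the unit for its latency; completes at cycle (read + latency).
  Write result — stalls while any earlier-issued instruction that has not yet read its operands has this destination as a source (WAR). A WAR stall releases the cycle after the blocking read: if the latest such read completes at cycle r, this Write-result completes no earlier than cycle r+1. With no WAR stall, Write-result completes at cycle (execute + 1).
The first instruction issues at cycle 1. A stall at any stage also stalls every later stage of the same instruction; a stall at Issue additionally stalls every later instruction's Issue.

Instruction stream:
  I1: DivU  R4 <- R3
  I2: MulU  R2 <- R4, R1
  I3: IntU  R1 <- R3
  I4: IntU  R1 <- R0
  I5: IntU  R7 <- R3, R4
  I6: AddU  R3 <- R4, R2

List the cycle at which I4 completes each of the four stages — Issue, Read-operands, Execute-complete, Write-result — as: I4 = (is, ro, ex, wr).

I4 = (13, 14, 15, 16)

t=1  issue I1 (DivU)
t=2  I1 read-ops · issue I2 (MulU)
t=3  issue I3 (IntU)
t=4  I3 read-ops
t=5  I3 finished on IntU
t=9  I1 finished on DivU
t=10  I1→R4
t=11  I2 read-ops
t=12  I3→R1
t=13  issue I4 (IntU)
t=14  I2 finished on MulU · I4 read-ops
t=15  I2→R2 · I4 finished on IntU
t=16  I4→R1
t=17  issue I5 (IntU)
t=18  I5 read-ops · issue I6 (AddU)
t=19  I5 finished on IntU · I6 read-ops
t=20  I5→R7
t=21  I6 finished on AddU
t=22  I6→R3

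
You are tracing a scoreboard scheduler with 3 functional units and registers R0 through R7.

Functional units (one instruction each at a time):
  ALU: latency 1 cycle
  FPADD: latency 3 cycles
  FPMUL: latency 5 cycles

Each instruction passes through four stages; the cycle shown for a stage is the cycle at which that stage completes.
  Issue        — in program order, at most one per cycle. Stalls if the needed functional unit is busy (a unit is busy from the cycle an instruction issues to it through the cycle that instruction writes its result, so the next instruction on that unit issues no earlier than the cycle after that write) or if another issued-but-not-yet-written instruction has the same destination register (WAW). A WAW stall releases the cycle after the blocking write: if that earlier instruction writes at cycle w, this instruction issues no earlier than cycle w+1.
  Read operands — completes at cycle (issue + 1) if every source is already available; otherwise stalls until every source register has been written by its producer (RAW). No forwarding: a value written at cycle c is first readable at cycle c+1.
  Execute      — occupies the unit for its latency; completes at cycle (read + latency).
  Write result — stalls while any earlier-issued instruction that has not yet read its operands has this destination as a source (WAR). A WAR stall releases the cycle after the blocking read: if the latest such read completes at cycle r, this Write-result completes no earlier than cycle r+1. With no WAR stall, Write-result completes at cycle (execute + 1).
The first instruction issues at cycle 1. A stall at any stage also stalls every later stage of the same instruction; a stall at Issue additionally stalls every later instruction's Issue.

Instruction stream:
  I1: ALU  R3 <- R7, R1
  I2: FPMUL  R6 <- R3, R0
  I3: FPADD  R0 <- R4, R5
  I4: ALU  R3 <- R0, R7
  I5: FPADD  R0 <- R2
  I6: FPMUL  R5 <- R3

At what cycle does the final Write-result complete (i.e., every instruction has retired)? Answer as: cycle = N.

cycle = 19

[I1] 1/2/3/4
[I2] 2/5/10/11  (RAW R3: wait I1 write@4)
[I3] 3/4/7/8
[I4] 5/9/10/11  (struct: ALU busy until I1 writes@4; RAW R0: wait I3 write@8)
[I5] 9/10/13/14  (struct: FPADD busy until I3 writes@8)
[I6] 12/13/18/19  (struct: FPMUL busy until I2 writes@11)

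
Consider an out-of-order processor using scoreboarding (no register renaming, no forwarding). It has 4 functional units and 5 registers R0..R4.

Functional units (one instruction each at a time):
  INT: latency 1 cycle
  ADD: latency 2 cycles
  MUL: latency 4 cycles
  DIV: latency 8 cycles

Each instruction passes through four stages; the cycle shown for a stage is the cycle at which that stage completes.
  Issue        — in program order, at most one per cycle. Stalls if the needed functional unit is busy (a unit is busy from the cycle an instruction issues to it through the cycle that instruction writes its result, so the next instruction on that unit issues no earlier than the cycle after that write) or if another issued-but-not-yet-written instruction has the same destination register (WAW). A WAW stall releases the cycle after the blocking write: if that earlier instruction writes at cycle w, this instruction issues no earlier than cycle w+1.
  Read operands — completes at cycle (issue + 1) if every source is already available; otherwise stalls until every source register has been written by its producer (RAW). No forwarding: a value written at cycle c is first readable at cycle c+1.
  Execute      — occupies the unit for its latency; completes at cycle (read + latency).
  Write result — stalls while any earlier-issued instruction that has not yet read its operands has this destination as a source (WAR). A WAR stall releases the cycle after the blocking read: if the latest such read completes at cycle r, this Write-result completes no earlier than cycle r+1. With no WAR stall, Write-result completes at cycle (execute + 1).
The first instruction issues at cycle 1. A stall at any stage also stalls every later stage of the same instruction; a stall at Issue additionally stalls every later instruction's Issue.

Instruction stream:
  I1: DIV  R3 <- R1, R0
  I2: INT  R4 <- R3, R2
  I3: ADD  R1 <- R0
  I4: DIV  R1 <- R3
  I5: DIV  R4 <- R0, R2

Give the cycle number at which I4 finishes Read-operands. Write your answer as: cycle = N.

I1: IS=1 RO=2 EX=10 WR=11
I2: IS=2 RO=12 EX=13 WR=14  [RAW R3: wait I1 write@11]
I3: IS=3 RO=4 EX=6 WR=7
I4: IS=12 RO=13 EX=21 WR=22  [struct: DIV busy until I1 writes@11]
I5: IS=23 RO=24 EX=32 WR=33  [struct: DIV busy until I4 writes@22]

cycle = 13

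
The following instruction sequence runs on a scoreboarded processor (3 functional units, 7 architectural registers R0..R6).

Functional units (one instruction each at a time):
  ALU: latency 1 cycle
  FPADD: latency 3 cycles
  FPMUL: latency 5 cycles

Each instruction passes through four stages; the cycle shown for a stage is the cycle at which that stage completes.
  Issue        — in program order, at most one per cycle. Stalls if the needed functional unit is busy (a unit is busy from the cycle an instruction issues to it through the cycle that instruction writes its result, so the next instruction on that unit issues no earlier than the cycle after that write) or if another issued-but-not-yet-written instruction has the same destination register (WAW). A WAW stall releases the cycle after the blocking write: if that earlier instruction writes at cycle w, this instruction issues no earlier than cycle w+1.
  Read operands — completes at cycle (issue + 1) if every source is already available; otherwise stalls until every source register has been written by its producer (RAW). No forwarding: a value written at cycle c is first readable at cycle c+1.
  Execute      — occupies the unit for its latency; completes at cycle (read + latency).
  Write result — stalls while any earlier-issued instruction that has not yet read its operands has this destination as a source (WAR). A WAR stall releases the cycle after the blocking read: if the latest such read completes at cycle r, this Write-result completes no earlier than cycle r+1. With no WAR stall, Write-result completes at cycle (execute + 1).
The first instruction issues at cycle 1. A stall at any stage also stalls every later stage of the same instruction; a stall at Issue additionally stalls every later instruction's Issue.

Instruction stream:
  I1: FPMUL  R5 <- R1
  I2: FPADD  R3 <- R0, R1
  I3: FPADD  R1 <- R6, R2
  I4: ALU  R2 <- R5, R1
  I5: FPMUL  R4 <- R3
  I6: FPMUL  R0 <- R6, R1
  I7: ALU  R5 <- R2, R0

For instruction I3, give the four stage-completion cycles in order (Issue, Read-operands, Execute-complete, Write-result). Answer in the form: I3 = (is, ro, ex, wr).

[I1] 1/2/7/8
[I2] 2/3/6/7
[I3] 8/9/12/13  (struct: FPADD busy until I2 writes@7)
[I4] 9/14/15/16  (RAW R1: wait I3 write@13)
[I5] 10/11/16/17
[I6] 18/19/24/25  (struct: FPMUL busy until I5 writes@17)
[I7] 19/26/27/28  (RAW R0: wait I6 write@25)

I3 = (8, 9, 12, 13)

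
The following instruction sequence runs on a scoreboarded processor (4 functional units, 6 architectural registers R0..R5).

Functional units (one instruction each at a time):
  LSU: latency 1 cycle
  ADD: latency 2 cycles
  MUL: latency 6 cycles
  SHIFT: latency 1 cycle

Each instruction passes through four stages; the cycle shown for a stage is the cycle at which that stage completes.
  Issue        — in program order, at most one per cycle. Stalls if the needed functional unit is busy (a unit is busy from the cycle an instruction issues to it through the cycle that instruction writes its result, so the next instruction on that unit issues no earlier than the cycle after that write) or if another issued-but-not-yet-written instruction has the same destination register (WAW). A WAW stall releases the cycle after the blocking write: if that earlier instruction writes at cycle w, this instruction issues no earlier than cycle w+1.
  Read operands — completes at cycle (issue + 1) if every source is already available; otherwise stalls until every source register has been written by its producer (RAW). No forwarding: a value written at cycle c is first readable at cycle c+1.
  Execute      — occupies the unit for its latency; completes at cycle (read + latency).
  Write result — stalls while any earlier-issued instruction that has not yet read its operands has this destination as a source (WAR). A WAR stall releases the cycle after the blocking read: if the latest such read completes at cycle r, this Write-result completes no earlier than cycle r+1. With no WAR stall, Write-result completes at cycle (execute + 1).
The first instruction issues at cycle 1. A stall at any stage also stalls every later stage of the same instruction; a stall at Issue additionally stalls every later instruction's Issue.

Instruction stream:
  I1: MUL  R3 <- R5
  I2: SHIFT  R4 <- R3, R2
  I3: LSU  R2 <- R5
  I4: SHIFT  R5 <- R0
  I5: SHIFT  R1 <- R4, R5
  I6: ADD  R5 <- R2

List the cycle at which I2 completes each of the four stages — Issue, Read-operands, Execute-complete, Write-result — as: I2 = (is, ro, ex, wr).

I1: IS=1 RO=2 EX=8 WR=9
I2: IS=2 RO=10 EX=11 WR=12  [RAW R3: wait I1 write@9]
I3: IS=3 RO=4 EX=5 WR=11  [WAR R2: wait I2 read@10]
I4: IS=13 RO=14 EX=15 WR=16  [struct: SHIFT busy until I2 writes@12]
I5: IS=17 RO=18 EX=19 WR=20  [struct: SHIFT busy until I4 writes@16]
I6: IS=18 RO=19 EX=21 WR=22

I2 = (2, 10, 11, 12)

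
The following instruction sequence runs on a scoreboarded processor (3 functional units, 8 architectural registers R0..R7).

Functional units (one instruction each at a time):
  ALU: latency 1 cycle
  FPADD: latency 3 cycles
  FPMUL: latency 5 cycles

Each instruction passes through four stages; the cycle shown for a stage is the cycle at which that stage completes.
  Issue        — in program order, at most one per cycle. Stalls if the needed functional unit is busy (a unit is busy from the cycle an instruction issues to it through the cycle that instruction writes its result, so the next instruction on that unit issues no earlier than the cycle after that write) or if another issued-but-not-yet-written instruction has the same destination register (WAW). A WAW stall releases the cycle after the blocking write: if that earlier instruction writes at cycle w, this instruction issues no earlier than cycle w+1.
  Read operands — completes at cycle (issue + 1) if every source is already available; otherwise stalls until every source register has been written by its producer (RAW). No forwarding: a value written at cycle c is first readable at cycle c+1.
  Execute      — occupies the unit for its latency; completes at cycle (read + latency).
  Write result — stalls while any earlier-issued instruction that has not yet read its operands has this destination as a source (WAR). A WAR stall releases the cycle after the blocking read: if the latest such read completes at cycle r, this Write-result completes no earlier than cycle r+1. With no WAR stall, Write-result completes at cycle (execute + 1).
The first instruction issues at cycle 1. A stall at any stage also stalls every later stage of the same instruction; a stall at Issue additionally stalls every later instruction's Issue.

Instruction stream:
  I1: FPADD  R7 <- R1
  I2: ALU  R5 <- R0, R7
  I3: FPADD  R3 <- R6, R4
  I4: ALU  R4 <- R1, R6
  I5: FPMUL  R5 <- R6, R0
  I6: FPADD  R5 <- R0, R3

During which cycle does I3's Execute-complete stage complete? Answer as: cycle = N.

cycle = 11

[1] I1 issues→FPADD
[2] I1 reads | I2 issues→ALU
[5] I1 exec-done
[6] I1 writes R7
[7] I2 reads | I3 issues→FPADD
[8] I2 exec-done | I3 reads
[9] I2 writes R5
[10] I4 issues→ALU
[11] I3 exec-done | I4 reads | I5 issues→FPMUL
[12] I3 writes R3 | I4 exec-done | I5 reads
[13] I4 writes R4
[17] I5 exec-done
[18] I5 writes R5
[19] I6 issues→FPADD
[20] I6 reads
[23] I6 exec-done
[24] I6 writes R5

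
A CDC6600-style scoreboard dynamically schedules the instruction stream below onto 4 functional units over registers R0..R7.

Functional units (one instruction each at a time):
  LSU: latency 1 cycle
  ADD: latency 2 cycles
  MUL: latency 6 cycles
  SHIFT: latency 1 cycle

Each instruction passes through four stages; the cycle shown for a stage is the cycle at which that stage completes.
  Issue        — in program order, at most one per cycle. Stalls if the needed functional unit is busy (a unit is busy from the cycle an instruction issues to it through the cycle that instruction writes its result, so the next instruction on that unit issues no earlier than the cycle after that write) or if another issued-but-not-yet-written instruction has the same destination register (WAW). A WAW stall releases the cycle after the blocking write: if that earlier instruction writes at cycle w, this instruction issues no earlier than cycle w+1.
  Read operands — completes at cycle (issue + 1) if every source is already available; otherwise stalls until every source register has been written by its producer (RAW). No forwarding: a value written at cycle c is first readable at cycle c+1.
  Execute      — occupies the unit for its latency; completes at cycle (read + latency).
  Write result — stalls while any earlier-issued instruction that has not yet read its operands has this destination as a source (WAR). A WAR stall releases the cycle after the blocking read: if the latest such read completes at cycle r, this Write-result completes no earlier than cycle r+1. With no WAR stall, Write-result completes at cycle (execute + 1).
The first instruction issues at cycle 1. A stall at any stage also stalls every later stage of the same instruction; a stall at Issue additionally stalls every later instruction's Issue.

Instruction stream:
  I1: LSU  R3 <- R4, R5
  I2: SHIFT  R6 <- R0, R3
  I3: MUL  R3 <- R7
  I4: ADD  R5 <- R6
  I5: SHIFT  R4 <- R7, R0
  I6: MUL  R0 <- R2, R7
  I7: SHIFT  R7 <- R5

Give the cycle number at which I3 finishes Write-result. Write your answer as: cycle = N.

cycle = 13

[1] I1 issues→LSU
[2] I1 reads; I2 issues→SHIFT
[3] I1 exec-done
[4] I1 writes R3
[5] I2 reads; I3 issues→MUL
[6] I2 exec-done; I3 reads; I4 issues→ADD
[7] I2 writes R6
[8] I4 reads; I5 issues→SHIFT
[9] I5 reads
[10] I4 exec-done; I5 exec-done
[11] I4 writes R5; I5 writes R4
[12] I3 exec-done
[13] I3 writes R3
[14] I6 issues→MUL
[15] I6 reads; I7 issues→SHIFT
[16] I7 reads
[17] I7 exec-done
[18] I7 writes R7
[21] I6 exec-done
[22] I6 writes R0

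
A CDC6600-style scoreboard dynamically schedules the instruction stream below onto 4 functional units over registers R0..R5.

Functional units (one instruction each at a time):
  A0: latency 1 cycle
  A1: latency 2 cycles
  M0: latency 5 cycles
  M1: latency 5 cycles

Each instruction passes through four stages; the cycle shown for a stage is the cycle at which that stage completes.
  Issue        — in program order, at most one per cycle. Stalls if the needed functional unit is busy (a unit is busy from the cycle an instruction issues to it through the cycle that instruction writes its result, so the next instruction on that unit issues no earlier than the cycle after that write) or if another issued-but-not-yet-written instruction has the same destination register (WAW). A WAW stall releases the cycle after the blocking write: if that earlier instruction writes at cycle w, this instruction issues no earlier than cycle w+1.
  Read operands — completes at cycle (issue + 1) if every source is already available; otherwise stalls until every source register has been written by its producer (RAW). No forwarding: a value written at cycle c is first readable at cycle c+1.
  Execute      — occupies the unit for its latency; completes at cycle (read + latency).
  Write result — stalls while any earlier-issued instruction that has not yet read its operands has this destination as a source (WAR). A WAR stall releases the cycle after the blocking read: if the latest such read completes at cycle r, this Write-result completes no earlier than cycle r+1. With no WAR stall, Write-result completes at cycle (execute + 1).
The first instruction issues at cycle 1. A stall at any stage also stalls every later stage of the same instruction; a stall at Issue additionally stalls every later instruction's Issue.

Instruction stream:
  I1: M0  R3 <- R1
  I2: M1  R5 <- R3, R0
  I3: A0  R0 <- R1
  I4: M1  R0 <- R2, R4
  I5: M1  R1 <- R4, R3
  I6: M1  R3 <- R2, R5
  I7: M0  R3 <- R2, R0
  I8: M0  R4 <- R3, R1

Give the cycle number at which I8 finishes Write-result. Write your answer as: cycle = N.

c1: I1 issues→M0
c2: I1 reads, I2 issues→M1
c3: I3 issues→A0
c4: I3 reads
c5: I3 exec-done
c7: I1 exec-done
c8: I1 writes R3
c9: I2 reads
c10: I3 writes R0
c14: I2 exec-done
c15: I2 writes R5
c16: I4 issues→M1
c17: I4 reads
c22: I4 exec-done
c23: I4 writes R0
c24: I5 issues→M1
c25: I5 reads
c30: I5 exec-done
c31: I5 writes R1
c32: I6 issues→M1
c33: I6 reads
c38: I6 exec-done
c39: I6 writes R3
c40: I7 issues→M0
c41: I7 reads
c46: I7 exec-done
c47: I7 writes R3
c48: I8 issues→M0
c49: I8 reads
c54: I8 exec-done
c55: I8 writes R4

cycle = 55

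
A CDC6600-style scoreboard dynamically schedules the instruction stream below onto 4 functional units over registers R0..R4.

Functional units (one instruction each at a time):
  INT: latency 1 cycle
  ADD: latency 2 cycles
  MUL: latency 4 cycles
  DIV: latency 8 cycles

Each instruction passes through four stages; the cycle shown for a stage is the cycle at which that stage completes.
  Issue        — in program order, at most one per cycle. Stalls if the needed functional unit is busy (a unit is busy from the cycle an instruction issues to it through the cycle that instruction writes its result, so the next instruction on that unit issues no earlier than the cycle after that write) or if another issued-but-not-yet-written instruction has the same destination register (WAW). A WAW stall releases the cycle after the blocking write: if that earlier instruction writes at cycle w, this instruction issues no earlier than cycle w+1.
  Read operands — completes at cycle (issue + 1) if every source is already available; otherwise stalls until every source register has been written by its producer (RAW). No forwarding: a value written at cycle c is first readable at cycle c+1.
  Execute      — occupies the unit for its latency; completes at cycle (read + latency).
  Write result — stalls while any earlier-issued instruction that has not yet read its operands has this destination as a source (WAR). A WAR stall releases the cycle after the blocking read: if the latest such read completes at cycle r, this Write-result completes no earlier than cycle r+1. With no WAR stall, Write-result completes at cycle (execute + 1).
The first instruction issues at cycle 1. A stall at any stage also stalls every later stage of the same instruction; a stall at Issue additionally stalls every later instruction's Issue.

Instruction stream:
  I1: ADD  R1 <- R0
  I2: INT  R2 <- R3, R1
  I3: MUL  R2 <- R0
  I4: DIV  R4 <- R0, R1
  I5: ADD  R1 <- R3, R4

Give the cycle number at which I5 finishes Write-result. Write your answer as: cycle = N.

cycle = 24

[I1] 1/2/4/5
[I2] 2/6/7/8  (RAW R1: wait I1 write@5)
[I3] 9/10/14/15  (WAW R2: wait I2 write@8)
[I4] 10/11/19/20
[I5] 11/21/23/24  (RAW R4: wait I4 write@20)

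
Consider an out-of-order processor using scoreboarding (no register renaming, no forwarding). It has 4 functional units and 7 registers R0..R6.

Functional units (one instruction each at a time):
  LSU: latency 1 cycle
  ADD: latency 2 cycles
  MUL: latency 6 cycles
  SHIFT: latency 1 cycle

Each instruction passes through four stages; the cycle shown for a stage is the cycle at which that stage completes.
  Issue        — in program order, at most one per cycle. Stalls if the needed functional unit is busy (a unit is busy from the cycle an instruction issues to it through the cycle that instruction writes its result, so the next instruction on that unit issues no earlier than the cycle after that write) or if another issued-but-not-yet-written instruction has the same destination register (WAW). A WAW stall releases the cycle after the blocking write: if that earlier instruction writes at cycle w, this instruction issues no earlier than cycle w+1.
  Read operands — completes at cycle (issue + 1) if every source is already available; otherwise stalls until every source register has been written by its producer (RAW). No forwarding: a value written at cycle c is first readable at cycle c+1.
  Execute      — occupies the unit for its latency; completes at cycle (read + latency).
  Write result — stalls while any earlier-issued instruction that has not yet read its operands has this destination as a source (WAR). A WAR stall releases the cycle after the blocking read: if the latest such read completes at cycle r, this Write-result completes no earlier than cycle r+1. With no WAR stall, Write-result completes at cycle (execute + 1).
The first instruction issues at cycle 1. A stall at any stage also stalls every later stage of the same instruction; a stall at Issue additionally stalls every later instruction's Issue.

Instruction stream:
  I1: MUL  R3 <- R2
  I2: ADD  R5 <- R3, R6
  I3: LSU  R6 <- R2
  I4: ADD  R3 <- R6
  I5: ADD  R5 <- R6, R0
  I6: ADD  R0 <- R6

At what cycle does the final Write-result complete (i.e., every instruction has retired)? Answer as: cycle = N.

cycle = 28

[1] I1 dispatched to MUL
[2] I1 operands ready, I2 dispatched to ADD
[3] I3 dispatched to LSU
[4] I3 operands ready
[5] I3 complete
[8] I1 complete
[9] R3←I1
[10] I2 operands ready
[11] R6←I3
[12] I2 complete
[13] R5←I2
[14] I4 dispatched to ADD
[15] I4 operands ready
[17] I4 complete
[18] R3←I4
[19] I5 dispatched to ADD
[20] I5 operands ready
[22] I5 complete
[23] R5←I5
[24] I6 dispatched to ADD
[25] I6 operands ready
[27] I6 complete
[28] R0←I6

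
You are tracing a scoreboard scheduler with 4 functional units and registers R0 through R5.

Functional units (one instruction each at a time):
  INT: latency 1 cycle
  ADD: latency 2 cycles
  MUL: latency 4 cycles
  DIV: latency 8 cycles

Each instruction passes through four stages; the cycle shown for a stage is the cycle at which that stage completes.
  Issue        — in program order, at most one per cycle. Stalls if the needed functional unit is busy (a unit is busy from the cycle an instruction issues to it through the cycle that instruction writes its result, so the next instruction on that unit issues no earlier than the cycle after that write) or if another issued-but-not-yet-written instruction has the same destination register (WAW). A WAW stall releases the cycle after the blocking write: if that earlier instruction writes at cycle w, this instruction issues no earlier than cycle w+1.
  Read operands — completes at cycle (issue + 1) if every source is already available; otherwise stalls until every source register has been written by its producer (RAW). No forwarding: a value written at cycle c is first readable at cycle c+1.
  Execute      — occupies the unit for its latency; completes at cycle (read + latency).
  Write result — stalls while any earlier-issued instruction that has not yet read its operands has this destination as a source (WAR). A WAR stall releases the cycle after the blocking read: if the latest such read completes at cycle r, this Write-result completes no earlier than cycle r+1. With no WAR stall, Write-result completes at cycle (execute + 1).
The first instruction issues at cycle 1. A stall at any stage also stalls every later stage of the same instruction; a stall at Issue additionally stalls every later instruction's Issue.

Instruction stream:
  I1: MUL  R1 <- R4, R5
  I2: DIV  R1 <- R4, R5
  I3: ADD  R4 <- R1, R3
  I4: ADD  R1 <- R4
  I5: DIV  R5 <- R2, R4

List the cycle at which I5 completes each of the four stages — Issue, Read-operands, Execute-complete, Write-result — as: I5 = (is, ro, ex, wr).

c1: issue I1 (MUL)
c2: I1 read-ops
c6: I1 finished on MUL
c7: I1→R1
c8: issue I2 (DIV)
c9: I2 read-ops · issue I3 (ADD)
c17: I2 finished on DIV
c18: I2→R1
c19: I3 read-ops
c21: I3 finished on ADD
c22: I3→R4
c23: issue I4 (ADD)
c24: I4 read-ops · issue I5 (DIV)
c25: I5 read-ops
c26: I4 finished on ADD
c27: I4→R1
c33: I5 finished on DIV
c34: I5→R5

I5 = (24, 25, 33, 34)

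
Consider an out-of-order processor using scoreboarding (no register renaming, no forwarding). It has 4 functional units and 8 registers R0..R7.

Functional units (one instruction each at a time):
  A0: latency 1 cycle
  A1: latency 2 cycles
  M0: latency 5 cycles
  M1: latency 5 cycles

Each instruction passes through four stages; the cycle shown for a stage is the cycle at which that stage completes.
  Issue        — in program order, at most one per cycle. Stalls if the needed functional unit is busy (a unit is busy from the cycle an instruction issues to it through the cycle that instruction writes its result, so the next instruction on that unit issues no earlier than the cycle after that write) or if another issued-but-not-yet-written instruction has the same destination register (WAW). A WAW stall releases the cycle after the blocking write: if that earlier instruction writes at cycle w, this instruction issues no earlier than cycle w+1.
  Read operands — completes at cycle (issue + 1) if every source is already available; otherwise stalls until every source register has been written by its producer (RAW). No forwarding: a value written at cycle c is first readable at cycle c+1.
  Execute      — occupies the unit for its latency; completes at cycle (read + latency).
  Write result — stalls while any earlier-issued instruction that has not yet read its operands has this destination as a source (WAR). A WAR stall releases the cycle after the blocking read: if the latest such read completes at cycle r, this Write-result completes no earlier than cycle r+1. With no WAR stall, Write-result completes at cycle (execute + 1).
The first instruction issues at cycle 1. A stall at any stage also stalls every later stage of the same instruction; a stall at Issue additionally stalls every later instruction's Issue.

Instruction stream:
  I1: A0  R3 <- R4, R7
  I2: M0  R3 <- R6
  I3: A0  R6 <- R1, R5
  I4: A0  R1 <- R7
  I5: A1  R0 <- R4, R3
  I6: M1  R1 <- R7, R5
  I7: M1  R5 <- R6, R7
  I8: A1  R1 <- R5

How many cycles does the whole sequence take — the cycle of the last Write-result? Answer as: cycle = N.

cycle = 33

I1  is:1  ro:2  ex:3  wr:4
I2  is:5  ro:6  ex:11  wr:12  — WAW R3: wait I1 write@4
I3  is:6  ro:7  ex:8  wr:9
I4  is:10  ro:11  ex:12  wr:13  — struct: A0 busy until I3 writes@9
I5  is:11  ro:13  ex:15  wr:16  — RAW R3: wait I2 write@12
I6  is:14  ro:15  ex:20  wr:21  — WAW R1: wait I4 write@13
I7  is:22  ro:23  ex:28  wr:29  — struct: M1 busy until I6 writes@21
I8  is:23  ro:30  ex:32  wr:33  — RAW R5: wait I7 write@29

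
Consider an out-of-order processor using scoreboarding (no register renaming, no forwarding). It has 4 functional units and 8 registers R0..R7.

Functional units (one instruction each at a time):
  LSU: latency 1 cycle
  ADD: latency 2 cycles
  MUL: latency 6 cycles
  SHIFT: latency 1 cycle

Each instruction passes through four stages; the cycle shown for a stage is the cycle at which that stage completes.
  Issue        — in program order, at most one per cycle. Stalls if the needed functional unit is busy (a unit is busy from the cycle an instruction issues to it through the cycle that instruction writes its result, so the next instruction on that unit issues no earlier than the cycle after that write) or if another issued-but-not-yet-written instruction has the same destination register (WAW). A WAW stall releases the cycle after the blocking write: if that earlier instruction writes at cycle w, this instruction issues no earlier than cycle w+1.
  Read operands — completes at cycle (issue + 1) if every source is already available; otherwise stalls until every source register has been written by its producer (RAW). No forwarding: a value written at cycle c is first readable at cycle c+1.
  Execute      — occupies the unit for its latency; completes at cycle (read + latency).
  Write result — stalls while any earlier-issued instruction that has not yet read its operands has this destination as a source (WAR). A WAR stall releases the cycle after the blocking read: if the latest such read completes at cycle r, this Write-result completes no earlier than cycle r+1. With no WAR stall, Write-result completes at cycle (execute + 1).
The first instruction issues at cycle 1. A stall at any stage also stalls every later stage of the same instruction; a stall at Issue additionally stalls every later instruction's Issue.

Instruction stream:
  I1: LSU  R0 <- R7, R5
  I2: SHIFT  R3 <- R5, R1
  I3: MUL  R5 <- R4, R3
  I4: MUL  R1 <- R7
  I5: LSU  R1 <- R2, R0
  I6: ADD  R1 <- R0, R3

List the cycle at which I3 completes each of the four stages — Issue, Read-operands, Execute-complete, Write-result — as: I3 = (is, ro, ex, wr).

I3 = (3, 6, 12, 13)

I1  is:1  ro:2  ex:3  wr:4
I2  is:2  ro:3  ex:4  wr:5
I3  is:3  ro:6  ex:12  wr:13  — RAW R3: wait I2 write@5
I4  is:14  ro:15  ex:21  wr:22  — struct: MUL busy until I3 writes@13
I5  is:23  ro:24  ex:25  wr:26  — WAW R1: wait I4 write@22
I6  is:27  ro:28  ex:30  wr:31  — WAW R1: wait I5 write@26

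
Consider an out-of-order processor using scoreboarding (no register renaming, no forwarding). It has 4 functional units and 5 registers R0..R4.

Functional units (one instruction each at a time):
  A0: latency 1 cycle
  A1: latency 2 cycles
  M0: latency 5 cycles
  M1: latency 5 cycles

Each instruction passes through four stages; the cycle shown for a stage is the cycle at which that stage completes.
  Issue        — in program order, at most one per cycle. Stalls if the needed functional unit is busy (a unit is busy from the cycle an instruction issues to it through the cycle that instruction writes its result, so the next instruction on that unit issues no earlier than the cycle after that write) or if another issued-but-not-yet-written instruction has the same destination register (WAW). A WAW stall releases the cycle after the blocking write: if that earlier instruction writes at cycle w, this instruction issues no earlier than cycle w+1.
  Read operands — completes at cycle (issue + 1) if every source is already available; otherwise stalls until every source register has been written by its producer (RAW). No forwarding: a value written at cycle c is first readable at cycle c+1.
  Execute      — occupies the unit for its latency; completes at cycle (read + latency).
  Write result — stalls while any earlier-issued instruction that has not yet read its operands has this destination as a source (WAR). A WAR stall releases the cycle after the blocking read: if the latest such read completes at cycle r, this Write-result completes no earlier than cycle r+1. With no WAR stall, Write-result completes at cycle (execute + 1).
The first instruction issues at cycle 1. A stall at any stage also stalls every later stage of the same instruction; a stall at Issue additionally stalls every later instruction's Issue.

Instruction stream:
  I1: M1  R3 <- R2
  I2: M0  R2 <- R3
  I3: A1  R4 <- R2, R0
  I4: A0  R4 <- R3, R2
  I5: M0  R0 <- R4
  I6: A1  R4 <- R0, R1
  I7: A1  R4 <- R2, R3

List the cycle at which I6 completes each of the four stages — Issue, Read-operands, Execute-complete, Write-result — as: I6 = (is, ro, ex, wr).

I1 -> (1, 2, 7, 8)
I2 -> (2, 9, 14, 15)  // RAW R3: wait I1 write@8
I3 -> (3, 16, 18, 19)  // RAW R2: wait I2 write@15
I4 -> (20, 21, 22, 23)  // WAW R4: wait I3 write@19
I5 -> (21, 24, 29, 30)  // RAW R4: wait I4 write@23
I6 -> (24, 31, 33, 34)  // WAW R4: wait I4 write@23, RAW R0: wait I5 write@30
I7 -> (35, 36, 38, 39)  // struct: A1 busy until I6 writes@34

I6 = (24, 31, 33, 34)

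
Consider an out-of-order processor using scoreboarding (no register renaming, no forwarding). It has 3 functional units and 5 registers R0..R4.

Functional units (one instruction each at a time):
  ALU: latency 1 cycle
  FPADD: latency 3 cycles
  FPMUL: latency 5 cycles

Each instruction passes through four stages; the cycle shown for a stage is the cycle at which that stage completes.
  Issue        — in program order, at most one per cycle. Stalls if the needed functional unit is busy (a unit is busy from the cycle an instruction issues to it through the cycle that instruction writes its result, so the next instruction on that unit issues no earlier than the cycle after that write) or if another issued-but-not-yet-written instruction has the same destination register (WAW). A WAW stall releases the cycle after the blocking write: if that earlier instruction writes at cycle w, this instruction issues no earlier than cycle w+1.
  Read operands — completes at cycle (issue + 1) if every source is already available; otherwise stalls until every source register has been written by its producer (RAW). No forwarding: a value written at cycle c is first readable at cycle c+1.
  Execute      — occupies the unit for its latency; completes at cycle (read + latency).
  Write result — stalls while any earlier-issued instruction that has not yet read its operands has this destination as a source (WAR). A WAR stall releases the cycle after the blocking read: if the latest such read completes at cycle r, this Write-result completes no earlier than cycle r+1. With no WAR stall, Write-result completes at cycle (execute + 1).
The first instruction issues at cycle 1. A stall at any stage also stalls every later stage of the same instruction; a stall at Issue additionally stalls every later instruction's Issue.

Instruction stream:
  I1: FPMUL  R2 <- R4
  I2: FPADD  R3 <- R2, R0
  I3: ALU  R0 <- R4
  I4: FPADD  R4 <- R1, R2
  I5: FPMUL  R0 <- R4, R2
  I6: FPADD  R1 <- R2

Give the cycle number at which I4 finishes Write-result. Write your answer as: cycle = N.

cycle = 19

cycle 1: I1→FPMUL
cycle 2: I1 RO, I2→FPADD
cycle 3: I3→ALU
cycle 4: I3 RO
cycle 5: I3 EX
cycle 7: I1 EX
cycle 8: I1 WR R2
cycle 9: I2 RO
cycle 10: I3 WR R0
cycle 12: I2 EX
cycle 13: I2 WR R3
cycle 14: I4→FPADD
cycle 15: I4 RO, I5→FPMUL
cycle 18: I4 EX
cycle 19: I4 WR R4
cycle 20: I5 RO, I6→FPADD
cycle 21: I6 RO
cycle 24: I6 EX
cycle 25: I5 EX, I6 WR R1
cycle 26: I5 WR R0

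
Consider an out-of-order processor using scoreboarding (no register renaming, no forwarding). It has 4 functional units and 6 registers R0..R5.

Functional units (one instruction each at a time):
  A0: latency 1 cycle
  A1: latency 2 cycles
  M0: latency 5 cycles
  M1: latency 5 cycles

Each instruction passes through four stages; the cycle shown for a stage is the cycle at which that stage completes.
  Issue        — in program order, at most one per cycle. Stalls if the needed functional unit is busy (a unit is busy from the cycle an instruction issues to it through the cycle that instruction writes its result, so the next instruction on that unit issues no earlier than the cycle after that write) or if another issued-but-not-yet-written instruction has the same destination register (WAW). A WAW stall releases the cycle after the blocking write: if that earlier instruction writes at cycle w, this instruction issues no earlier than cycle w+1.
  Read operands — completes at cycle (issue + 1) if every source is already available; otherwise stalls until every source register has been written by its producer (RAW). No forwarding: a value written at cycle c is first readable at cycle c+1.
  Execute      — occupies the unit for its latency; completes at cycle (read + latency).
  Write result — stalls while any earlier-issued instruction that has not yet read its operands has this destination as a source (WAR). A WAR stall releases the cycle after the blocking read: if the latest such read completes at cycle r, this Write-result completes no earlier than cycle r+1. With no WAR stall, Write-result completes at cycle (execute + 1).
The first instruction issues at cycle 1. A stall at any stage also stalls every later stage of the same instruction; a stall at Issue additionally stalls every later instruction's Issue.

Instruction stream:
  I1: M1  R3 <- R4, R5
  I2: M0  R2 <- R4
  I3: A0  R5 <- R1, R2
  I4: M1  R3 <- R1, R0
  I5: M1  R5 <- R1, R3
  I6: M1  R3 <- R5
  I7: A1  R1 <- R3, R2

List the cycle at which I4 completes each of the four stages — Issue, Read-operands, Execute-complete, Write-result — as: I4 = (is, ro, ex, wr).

1) issue 1, read 2, done 7, write 8
2) issue 2, read 3, done 8, write 9
3) issue 3, read 10, done 11, write 12  <RAW R2: wait I2 write@9>
4) issue 9, read 10, done 15, write 16  <struct: M1 busy until I1 writes@8>
5) issue 17, read 18, done 23, write 24  <struct: M1 busy until I4 writes@16>
6) issue 25, read 26, done 31, write 32  <struct: M1 busy until I5 writes@24>
7) issue 26, read 33, done 35, write 36  <RAW R3: wait I6 write@32>

I4 = (9, 10, 15, 16)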